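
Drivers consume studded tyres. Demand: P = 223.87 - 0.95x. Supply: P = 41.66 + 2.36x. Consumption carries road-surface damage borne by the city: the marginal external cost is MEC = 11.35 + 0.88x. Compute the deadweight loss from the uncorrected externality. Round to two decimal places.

Market equilibrium (private): 41.66 + 2.36x = 223.87 - 0.95x → x_m = 55.0483.
Social marginal benefit = demand − MEC = 212.52 - 1.83x.
Set SMB = MC: 212.52 - 1.83x = 41.66 + 2.36x → x* = 40.7780.
Height of the DWL triangle at x_m is MC(x_m) − SMB(x_m) = MEC(x_m) = 59.7925.
DWL = ½ × 14.2703 × 59.7925 = 426.6285.

DWL = 426.63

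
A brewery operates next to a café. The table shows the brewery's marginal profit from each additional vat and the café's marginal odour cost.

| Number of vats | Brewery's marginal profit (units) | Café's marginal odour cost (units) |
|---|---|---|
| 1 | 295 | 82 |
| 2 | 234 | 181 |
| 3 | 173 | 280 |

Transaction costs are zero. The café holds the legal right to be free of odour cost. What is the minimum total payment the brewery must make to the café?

263

Efficient level: marginal profit ≥ marginal odour cost through level 2, so k* = 2.
With the café holding the right, the brewery must at least compensate total damage at k*: 82 + 181 = 263.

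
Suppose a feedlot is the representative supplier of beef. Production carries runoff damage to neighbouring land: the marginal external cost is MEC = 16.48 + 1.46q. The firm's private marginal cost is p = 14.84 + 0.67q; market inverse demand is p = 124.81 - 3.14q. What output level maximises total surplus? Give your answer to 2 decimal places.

q* = 17.74

Social marginal cost = private MC + MEC = 31.32 + 2.13q.
Set SMC = demand: 31.32 + 2.13q = 124.81 - 3.14q → q* = 17.7400.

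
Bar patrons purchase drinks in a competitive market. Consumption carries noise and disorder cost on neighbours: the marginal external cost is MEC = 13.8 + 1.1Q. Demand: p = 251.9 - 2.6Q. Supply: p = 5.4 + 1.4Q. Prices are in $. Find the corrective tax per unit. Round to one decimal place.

tax = $64.0 per unit

Social marginal benefit = demand − MEC = 238.1 - 3.7Q.
Set SMB = MC: 238.1 - 3.7Q = 5.4 + 1.4Q → Q* = 45.6275.
The Pigouvian tax equals MEC at Q*: 13.8 + 1.1×45.6275 = 63.9903.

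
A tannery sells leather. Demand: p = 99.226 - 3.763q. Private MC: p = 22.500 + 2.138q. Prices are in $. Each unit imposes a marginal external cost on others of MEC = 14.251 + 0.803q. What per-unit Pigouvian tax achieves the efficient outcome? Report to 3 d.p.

Social marginal cost = private MC + MEC = 36.751 + 2.941q.
Set SMC = demand: 36.751 + 2.941q = 99.226 - 3.763q → q* = 9.3191.
The Pigouvian tax equals MEC at q*: 14.251 + 0.803×9.3191 = 21.7342.

tax = $21.734 per unit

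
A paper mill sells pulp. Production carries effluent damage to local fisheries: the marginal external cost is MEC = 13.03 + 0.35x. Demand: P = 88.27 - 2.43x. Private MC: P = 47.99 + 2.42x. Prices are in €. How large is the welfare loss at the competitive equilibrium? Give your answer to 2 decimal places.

DWL = €24.42

Market equilibrium (private): 47.99 + 2.42x = 88.27 - 2.43x → x_m = 8.3052.
Social marginal cost = private MC + MEC = 61.02 + 2.77x.
Set SMC = demand: 61.02 + 2.77x = 88.27 - 2.43x → x* = 5.2404.
Between x* and x_m the wedge SMC − demand runs linearly from 0 to MEC(x_m), so the loss is a triangle.
DWL = ½ × 3.0648 × 15.9368 = 24.4216.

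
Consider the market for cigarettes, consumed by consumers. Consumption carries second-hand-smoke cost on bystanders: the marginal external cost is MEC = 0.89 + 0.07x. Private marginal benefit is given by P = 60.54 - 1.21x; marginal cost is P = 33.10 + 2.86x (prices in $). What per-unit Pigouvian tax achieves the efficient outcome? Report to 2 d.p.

Social marginal benefit = demand − MEC = 59.65 - 1.28x.
Set SMB = MC: 59.65 - 1.28x = 33.10 + 2.86x → x* = 6.4130.
The Pigouvian tax equals MEC at x*: 0.89 + 0.07×6.4130 = 1.3389.

tax = $1.34 per unit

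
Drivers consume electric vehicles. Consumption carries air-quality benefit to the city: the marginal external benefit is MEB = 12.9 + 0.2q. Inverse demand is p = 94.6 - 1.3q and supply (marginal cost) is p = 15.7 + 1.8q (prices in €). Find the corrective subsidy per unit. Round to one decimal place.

subsidy = €19.2 per unit

Social marginal benefit = demand + MEB = 107.5 - 1.1q.
Set SMB = MC: 107.5 - 1.1q = 15.7 + 1.8q → q* = 31.6552.
The Pigouvian subsidy equals MEB at q*: 12.9 + 0.2×31.6552 = 19.2310.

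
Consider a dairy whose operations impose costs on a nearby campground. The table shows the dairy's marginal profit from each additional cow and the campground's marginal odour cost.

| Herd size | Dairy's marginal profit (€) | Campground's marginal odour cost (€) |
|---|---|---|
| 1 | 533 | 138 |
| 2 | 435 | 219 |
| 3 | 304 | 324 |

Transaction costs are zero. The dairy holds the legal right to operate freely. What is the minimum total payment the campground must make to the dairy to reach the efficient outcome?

Left alone the dairy would choose level 3 (marginal profit stays positive).
Efficient level: k* = 2 (marginal profit ≥ marginal odour cost through 2).
The campground must at least cover the dairy's forgone profit from cutting 3→2: 304 = 304.

€304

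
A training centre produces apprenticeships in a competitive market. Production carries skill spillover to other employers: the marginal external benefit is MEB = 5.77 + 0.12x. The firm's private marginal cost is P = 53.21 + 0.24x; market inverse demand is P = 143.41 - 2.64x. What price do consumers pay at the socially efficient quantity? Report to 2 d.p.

Social marginal cost = private MC − MEB = 47.44 + 0.12x.
Set SMC = demand: 47.44 + 0.12x = 143.41 - 2.64x → x* = 34.7717.
Consumer price on the demand curve at x*: 143.41 − 2.64×34.7717 = 51.6127.

P = 51.61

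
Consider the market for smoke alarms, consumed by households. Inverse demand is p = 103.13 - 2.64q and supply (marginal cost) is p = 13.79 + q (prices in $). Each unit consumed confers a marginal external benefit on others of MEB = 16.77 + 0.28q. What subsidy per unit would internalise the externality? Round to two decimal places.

Social marginal benefit = demand + MEB = 119.90 - 2.36q.
Set SMB = MC: 119.90 - 2.36q = 13.79 + q → q* = 31.5804.
The Pigouvian subsidy equals MEB at q*: 16.77 + 0.28×31.5804 = 25.6125.

subsidy = $25.61 per unit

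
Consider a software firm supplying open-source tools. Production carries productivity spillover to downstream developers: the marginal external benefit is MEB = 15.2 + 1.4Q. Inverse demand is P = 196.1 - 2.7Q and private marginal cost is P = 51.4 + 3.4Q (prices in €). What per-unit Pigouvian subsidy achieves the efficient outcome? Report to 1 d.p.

Social marginal cost = private MC − MEB = 36.2 + 2.0Q.
Set SMC = demand: 36.2 + 2.0Q = 196.1 - 2.7Q → Q* = 34.0213.
The Pigouvian subsidy equals MEB at Q*: 15.2 + 1.4×34.0213 = 62.8298.

subsidy = €62.8 per unit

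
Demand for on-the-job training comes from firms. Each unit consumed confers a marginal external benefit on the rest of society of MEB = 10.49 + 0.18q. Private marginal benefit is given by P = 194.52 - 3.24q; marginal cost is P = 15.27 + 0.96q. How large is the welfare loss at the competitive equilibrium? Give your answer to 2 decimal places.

DWL = 41.07

Market equilibrium (private): 15.27 + 0.96q = 194.52 - 3.24q → q_m = 42.6786.
Social marginal benefit = demand + MEB = 205.01 - 3.06q.
Set SMB = MC: 205.01 - 3.06q = 15.27 + 0.96q → q* = 47.1990.
The welfare-loss triangle has base |q_m − q*| and height MEB(q_m) (the vertical gap between SMB and MC is zero at q* and MEB at q_m).
DWL = ½ × 4.5204 × 18.1721 = 41.0726.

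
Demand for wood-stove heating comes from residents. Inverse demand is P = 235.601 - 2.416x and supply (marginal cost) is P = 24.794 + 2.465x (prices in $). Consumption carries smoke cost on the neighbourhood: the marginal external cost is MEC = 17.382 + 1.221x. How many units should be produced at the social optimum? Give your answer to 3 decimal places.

x* = 31.699

Social marginal benefit = demand − MEC = 218.219 - 3.637x.
Set SMB = MC: 218.219 - 3.637x = 24.794 + 2.465x → x* = 31.6986.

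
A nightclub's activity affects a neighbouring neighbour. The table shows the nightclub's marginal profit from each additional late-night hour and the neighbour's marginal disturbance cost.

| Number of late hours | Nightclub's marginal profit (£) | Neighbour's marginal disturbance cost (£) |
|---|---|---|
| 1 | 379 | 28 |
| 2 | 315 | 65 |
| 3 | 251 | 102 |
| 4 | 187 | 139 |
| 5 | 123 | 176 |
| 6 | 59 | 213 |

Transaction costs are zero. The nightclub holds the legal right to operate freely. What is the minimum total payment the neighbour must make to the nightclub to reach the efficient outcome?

£182

Left alone the nightclub would choose level 6 (marginal profit stays positive).
Efficient level: k* = 4 (marginal profit ≥ marginal disturbance cost through 4).
The neighbour must at least cover the nightclub's forgone profit from cutting 6→4: 123 + 59 = 182.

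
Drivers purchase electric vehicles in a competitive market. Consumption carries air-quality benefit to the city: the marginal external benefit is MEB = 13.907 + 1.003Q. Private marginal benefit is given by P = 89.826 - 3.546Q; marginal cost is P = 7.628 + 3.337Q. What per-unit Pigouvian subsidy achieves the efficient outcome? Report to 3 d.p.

Social marginal benefit = demand + MEB = 103.733 - 2.543Q.
Set SMB = MC: 103.733 - 2.543Q = 7.628 + 3.337Q → Q* = 16.3444.
The Pigouvian subsidy equals MEB at Q*: 13.907 + 1.003×16.3444 = 30.3004.

subsidy = 30.300 per unit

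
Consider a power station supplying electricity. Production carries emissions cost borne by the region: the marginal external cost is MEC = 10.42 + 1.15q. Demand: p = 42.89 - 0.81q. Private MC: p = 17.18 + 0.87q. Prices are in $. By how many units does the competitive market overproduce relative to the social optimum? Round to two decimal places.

Market equilibrium (private): 17.18 + 0.87q = 42.89 - 0.81q → q_m = 15.3036.
Social marginal cost = private MC + MEC = 27.60 + 2.02q.
Set SMC = demand: 27.60 + 2.02q = 42.89 - 0.81q → q* = 5.4028.
Gap = |15.3036 − 5.4028| = 9.9008.

9.90 units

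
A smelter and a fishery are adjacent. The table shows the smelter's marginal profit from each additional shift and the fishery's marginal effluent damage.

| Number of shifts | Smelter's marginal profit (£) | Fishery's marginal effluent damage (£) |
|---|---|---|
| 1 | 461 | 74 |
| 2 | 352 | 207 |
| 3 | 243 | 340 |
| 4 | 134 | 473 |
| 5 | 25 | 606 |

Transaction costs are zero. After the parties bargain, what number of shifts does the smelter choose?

2

Bargaining reaches the level where marginal profit last exceeds marginal effluent damage.
That holds through level 2 (352 ≥ 207) but not at 3 (243 < 340).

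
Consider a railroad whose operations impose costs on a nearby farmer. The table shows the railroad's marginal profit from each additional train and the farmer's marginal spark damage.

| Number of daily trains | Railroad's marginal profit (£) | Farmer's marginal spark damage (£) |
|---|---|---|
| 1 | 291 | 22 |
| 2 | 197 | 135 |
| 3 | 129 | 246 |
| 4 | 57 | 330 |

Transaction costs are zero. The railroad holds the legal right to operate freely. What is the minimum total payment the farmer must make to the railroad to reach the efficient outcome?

Left alone the railroad would choose level 4 (marginal profit stays positive).
Efficient level: k* = 2 (marginal profit ≥ marginal spark damage through 2).
The farmer must at least cover the railroad's forgone profit from cutting 4→2: 129 + 57 = 186.

£186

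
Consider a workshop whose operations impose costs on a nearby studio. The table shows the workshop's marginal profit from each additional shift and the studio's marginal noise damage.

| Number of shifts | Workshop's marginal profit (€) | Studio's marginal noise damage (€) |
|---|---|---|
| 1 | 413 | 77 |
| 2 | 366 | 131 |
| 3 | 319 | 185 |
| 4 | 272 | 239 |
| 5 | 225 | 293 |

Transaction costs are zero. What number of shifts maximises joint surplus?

4

Bargaining reaches the level where marginal profit last exceeds marginal noise damage.
That holds through level 4 (272 ≥ 239) but not at 5 (225 < 293).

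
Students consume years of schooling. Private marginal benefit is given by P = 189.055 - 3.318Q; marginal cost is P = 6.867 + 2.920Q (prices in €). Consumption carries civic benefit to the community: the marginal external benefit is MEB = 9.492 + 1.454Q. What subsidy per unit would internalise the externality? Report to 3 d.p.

subsidy = €67.749 per unit

Social marginal benefit = demand + MEB = 198.547 - 1.864Q.
Set SMB = MC: 198.547 - 1.864Q = 6.867 + 2.920Q → Q* = 40.0669.
The Pigouvian subsidy equals MEB at Q*: 9.492 + 1.454×40.0669 = 67.7493.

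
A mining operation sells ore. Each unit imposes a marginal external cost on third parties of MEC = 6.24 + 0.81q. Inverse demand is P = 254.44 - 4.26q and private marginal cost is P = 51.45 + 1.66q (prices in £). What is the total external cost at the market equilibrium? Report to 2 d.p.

£690.13

Market equilibrium (private): 51.45 + 1.66q = 254.44 - 4.26q → q_m = 34.2889.
Total external cost = ∫₀^{q_m} (6.24 + 0.81q) dq = 6.24×34.2889 + ½×0.81×34.2889² = 690.1328.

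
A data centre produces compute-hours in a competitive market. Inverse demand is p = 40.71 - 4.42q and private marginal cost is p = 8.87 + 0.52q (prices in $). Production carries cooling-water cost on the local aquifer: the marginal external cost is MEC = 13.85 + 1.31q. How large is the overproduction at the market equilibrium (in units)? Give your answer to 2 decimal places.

3.57 units

Market equilibrium (private): 8.87 + 0.52q = 40.71 - 4.42q → q_m = 6.4453.
Social marginal cost = private MC + MEC = 22.72 + 1.83q.
Set SMC = demand: 22.72 + 1.83q = 40.71 - 4.42q → q* = 2.8784.
Gap = |6.4453 − 2.8784| = 3.5669.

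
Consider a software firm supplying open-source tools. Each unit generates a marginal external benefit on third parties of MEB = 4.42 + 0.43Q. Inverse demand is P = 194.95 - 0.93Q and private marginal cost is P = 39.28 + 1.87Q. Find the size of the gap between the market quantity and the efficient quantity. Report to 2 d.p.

11.95 units

Market equilibrium (private): 39.28 + 1.87Q = 194.95 - 0.93Q → Q_m = 55.5964.
Social marginal cost = private MC − MEB = 34.86 + 1.44Q.
Set SMC = demand: 34.86 + 1.44Q = 194.95 - 0.93Q → Q* = 67.5485.
Gap = |55.5964 − 67.5485| = 11.9521.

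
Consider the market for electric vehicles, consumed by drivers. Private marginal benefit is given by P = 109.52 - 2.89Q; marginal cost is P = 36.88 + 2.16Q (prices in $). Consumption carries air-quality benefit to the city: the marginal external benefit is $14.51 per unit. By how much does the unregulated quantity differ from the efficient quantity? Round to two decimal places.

2.87 units

Market equilibrium (private): 36.88 + 2.16Q = 109.52 - 2.89Q → Q_m = 14.3842.
Social marginal benefit = demand + MEB = 124.03 - 2.89Q.
Set SMB = MC: 124.03 - 2.89Q = 36.88 + 2.16Q → Q* = 17.2574.
Gap = |14.3842 − 17.2574| = 2.8732.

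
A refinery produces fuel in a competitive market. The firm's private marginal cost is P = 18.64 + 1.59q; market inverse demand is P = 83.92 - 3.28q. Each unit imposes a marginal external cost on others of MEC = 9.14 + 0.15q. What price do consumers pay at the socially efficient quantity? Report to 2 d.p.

Social marginal cost = private MC + MEC = 27.78 + 1.74q.
Set SMC = demand: 27.78 + 1.74q = 83.92 - 3.28q → q* = 11.1833.
Consumer price on the demand curve at q*: 83.92 − 3.28×11.1833 = 47.2388.

P = 47.24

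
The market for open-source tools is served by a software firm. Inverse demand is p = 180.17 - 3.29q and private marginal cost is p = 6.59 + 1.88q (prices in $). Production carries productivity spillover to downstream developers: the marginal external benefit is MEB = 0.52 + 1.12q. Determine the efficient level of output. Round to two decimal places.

Social marginal cost = private MC − MEB = 6.07 + 0.76q.
Set SMC = demand: 6.07 + 0.76q = 180.17 - 3.29q → q* = 42.9877.

q* = 42.99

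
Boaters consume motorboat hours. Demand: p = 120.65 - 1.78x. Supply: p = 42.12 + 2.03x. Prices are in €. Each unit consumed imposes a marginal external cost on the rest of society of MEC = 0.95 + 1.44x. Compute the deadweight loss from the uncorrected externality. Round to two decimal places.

Market equilibrium (private): 42.12 + 2.03x = 120.65 - 1.78x → x_m = 20.6115.
Social marginal benefit = demand − MEC = 119.70 - 3.22x.
Set SMB = MC: 119.70 - 3.22x = 42.12 + 2.03x → x* = 14.7771.
The loss is the area between SMB and MC from x* to x_m; with linear curves that's a triangle of height MEC(x_m).
DWL = ½ × 5.8344 × 30.6306 = 89.3556.

DWL = €89.36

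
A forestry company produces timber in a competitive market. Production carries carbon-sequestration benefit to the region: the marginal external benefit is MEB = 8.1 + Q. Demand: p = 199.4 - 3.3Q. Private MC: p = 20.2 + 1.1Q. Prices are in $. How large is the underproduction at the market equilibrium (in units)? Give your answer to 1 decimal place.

Market equilibrium (private): 20.2 + 1.1Q = 199.4 - 3.3Q → Q_m = 40.7273.
Social marginal cost = private MC − MEB = 12.1 + 0.1Q.
Set SMC = demand: 12.1 + 0.1Q = 199.4 - 3.3Q → Q* = 55.0882.
Gap = |40.7273 − 55.0882| = 14.3609.

14.4 units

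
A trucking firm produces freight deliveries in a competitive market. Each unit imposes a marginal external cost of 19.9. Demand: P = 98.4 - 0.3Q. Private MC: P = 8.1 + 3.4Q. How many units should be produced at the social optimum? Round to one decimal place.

Social marginal cost = private MC + MEC = 28.0 + 3.4Q.
Set SMC = demand: 28.0 + 3.4Q = 98.4 - 0.3Q → Q* = 19.0270.

Q* = 19.0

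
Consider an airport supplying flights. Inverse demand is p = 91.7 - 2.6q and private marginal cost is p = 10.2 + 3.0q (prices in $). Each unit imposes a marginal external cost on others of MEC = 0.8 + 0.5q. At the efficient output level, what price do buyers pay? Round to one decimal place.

P = $57.3

Social marginal cost = private MC + MEC = 11.0 + 3.5q.
Set SMC = demand: 11.0 + 3.5q = 91.7 - 2.6q → q* = 13.2295.
Consumer price on the demand curve at q*: 91.7 − 2.6×13.2295 = 57.3033.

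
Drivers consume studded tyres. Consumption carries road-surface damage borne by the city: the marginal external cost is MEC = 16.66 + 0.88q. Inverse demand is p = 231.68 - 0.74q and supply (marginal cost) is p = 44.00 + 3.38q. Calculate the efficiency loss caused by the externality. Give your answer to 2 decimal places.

Market equilibrium (private): 44.00 + 3.38q = 231.68 - 0.74q → q_m = 45.5534.
Social marginal benefit = demand − MEC = 215.02 - 1.62q.
Set SMB = MC: 215.02 - 1.62q = 44.00 + 3.38q → q* = 34.2040.
Between q* and q_m the wedge MC − SMB runs linearly from 0 to MEC(q_m), so the loss is a triangle.
DWL = ½ × 11.3494 × 56.7470 = 322.0222.

DWL = 322.02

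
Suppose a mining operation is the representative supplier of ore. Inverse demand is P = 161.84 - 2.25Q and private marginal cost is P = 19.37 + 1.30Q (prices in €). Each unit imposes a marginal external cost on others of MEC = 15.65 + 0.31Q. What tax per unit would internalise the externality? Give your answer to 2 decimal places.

tax = €25.84 per unit

Social marginal cost = private MC + MEC = 35.02 + 1.61Q.
Set SMC = demand: 35.02 + 1.61Q = 161.84 - 2.25Q → Q* = 32.8549.
The Pigouvian tax equals MEC at Q*: 15.65 + 0.31×32.8549 = 25.8350.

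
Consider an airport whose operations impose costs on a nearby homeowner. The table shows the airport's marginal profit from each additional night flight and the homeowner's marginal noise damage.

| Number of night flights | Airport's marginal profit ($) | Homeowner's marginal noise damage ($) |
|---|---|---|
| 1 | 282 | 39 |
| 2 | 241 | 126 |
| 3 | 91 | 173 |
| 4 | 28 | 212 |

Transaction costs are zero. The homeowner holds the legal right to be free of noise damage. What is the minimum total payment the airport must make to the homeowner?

$165

Efficient level: marginal profit ≥ marginal noise damage through level 2, so k* = 2.
With the homeowner holding the right, the airport must at least compensate total damage at k*: 39 + 126 = 165.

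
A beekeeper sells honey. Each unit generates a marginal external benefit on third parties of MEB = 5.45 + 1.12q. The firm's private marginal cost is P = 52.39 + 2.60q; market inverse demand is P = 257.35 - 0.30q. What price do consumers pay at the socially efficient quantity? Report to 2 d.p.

P = 221.89

Social marginal cost = private MC − MEB = 46.94 + 1.48q.
Set SMC = demand: 46.94 + 1.48q = 257.35 - 0.30q → q* = 118.2079.
Consumer price on the demand curve at q*: 257.35 − 0.30×118.2079 = 221.8876.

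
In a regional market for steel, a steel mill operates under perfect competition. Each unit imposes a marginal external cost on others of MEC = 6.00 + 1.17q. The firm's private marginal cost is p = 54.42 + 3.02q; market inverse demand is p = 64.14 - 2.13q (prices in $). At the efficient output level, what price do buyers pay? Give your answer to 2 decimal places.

P = $62.89

Social marginal cost = private MC + MEC = 60.42 + 4.19q.
Set SMC = demand: 60.42 + 4.19q = 64.14 - 2.13q → q* = 0.5886.
Consumer price on the demand curve at q*: 64.14 − 2.13×0.5886 = 62.8863.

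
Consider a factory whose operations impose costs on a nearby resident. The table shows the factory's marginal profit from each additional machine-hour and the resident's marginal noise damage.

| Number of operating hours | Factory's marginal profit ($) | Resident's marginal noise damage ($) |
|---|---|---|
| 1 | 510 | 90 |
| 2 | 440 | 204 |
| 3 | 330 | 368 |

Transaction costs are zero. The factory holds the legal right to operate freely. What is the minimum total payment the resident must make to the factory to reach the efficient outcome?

$330

Left alone the factory would choose level 3 (marginal profit stays positive).
Efficient level: k* = 2 (marginal profit ≥ marginal noise damage through 2).
The resident must at least cover the factory's forgone profit from cutting 3→2: 330 = 330.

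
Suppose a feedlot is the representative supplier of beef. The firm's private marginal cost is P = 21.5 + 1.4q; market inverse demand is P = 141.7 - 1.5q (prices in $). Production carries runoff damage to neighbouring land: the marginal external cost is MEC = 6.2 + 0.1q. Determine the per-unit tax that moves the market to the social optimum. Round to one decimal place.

tax = $10.0 per unit

Social marginal cost = private MC + MEC = 27.7 + 1.5q.
Set SMC = demand: 27.7 + 1.5q = 141.7 - 1.5q → q* = 38.0000.
The Pigouvian tax equals MEC at q*: 6.2 + 0.1×38.0000 = 10.0000.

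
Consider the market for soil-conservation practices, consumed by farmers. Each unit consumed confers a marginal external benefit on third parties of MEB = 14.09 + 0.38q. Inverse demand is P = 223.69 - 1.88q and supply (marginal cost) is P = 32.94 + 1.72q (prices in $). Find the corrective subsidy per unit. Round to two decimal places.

Social marginal benefit = demand + MEB = 237.78 - 1.50q.
Set SMB = MC: 237.78 - 1.50q = 32.94 + 1.72q → q* = 63.6149.
The Pigouvian subsidy equals MEB at q*: 14.09 + 0.38×63.6149 = 38.2637.

subsidy = $38.26 per unit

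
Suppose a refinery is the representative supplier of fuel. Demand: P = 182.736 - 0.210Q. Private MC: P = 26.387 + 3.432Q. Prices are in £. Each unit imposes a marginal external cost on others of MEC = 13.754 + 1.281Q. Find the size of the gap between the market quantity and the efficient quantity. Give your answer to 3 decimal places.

13.964 units

Market equilibrium (private): 26.387 + 3.432Q = 182.736 - 0.210Q → Q_m = 42.9294.
Social marginal cost = private MC + MEC = 40.141 + 4.713Q.
Set SMC = demand: 40.141 + 4.713Q = 182.736 - 0.210Q → Q* = 28.9651.
Gap = |42.9294 − 28.9651| = 13.9643.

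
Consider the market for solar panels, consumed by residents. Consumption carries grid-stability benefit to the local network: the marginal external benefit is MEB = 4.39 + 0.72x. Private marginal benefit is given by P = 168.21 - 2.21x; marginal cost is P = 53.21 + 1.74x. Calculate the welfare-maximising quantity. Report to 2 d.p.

Social marginal benefit = demand + MEB = 172.60 - 1.49x.
Set SMB = MC: 172.60 - 1.49x = 53.21 + 1.74x → x* = 36.9628.

x* = 36.96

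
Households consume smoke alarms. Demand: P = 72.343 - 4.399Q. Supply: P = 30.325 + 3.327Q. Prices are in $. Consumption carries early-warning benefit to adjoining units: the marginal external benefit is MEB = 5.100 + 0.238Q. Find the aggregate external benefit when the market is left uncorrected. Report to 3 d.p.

$31.256

Market equilibrium (private): 30.325 + 3.327Q = 72.343 - 4.399Q → Q_m = 5.4385.
Total external benefit = ∫₀^{Q_m} (5.100 + 0.238Q) dQ = 5.100×5.4385 + ½×0.238×5.4385² = 31.2560.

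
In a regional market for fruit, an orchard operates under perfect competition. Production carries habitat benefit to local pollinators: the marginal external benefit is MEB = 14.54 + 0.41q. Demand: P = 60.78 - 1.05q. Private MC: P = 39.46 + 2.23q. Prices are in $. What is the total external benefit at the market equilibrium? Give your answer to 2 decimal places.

$103.17

Market equilibrium (private): 39.46 + 2.23q = 60.78 - 1.05q → q_m = 6.5000.
Total external benefit = ∫₀^{q_m} (14.54 + 0.41q) dq = 14.54×6.5000 + ½×0.41×6.5000² = 103.1713.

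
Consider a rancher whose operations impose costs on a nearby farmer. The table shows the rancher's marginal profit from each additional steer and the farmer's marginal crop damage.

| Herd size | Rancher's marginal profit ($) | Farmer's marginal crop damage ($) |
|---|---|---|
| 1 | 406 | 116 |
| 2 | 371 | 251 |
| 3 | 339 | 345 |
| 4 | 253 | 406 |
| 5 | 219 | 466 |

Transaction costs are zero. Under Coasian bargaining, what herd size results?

Bargaining reaches the level where marginal profit last exceeds marginal crop damage.
That holds through level 2 (371 ≥ 251) but not at 3 (339 < 345).

2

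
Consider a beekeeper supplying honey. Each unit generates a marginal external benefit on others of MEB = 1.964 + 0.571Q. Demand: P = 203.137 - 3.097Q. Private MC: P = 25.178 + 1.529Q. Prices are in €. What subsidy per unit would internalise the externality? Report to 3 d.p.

subsidy = €27.300 per unit

Social marginal cost = private MC − MEB = 23.214 + 0.958Q.
Set SMC = demand: 23.214 + 0.958Q = 203.137 - 3.097Q → Q* = 44.3707.
The Pigouvian subsidy equals MEB at Q*: 1.964 + 0.571×44.3707 = 27.2997.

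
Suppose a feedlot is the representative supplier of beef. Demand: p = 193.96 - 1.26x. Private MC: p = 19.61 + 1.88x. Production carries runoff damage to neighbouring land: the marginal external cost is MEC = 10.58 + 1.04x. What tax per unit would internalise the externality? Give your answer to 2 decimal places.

Social marginal cost = private MC + MEC = 30.19 + 2.92x.
Set SMC = demand: 30.19 + 2.92x = 193.96 - 1.26x → x* = 39.1794.
The Pigouvian tax equals MEC at x*: 10.58 + 1.04×39.1794 = 51.3266.

tax = 51.33 per unit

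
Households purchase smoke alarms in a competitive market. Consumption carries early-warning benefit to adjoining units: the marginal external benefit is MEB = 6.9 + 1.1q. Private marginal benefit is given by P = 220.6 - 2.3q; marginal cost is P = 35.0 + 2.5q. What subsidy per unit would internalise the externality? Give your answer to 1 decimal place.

Social marginal benefit = demand + MEB = 227.5 - 1.2q.
Set SMB = MC: 227.5 - 1.2q = 35.0 + 2.5q → q* = 52.0270.
The Pigouvian subsidy equals MEB at q*: 6.9 + 1.1×52.0270 = 64.1297.

subsidy = 64.1 per unit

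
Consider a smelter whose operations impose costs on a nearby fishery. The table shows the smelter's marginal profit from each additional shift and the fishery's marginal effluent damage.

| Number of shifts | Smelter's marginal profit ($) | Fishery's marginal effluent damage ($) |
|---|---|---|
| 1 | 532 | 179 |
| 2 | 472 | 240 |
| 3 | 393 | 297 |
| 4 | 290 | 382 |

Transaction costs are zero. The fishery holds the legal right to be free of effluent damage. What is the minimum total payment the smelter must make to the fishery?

$716

Efficient level: marginal profit ≥ marginal effluent damage through level 3, so k* = 3.
With the fishery holding the right, the smelter must at least compensate total damage at k*: 179 + 240 + 297 = 716.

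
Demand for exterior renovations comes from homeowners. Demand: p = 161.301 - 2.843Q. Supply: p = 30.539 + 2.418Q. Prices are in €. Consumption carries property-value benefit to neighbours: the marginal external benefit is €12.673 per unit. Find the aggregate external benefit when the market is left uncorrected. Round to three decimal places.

€314.987

Market equilibrium (private): 30.539 + 2.418Q = 161.301 - 2.843Q → Q_m = 24.8550.
Total external benefit = MEB × Q_m = 12.673 × 24.8550 = 314.9874.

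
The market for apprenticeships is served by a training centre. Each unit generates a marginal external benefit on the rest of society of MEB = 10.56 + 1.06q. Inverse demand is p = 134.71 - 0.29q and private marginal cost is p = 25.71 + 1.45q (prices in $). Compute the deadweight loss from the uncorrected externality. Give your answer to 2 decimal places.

DWL = $4355.29

Market equilibrium (private): 25.71 + 1.45q = 134.71 - 0.29q → q_m = 62.6437.
Social marginal cost = private MC − MEB = 15.15 + 0.39q.
Set SMC = demand: 15.15 + 0.39q = 134.71 - 0.29q → q* = 175.8235.
The welfare-loss triangle has base |q_m − q*| and height MEB(q_m) (the vertical gap between SMC and demand is zero at q* and MEB at q_m).
DWL = ½ × 113.1798 × 76.9623 = 4355.2889.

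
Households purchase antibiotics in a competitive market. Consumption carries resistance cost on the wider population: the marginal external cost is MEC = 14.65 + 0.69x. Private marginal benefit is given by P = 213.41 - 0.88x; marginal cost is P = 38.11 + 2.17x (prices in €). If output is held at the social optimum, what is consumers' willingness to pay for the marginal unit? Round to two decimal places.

Social marginal benefit = demand − MEC = 198.76 - 1.57x.
Set SMB = MC: 198.76 - 1.57x = 38.11 + 2.17x → x* = 42.9545.
Consumer price on the demand curve at x*: 213.41 − 0.88×42.9545 = 175.6100.

P = €175.61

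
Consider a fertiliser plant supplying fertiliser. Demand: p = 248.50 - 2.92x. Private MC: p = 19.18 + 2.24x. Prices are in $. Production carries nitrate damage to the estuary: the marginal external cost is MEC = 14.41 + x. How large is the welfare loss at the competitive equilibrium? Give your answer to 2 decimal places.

Market equilibrium (private): 19.18 + 2.24x = 248.50 - 2.92x → x_m = 44.4419.
Social marginal cost = private MC + MEC = 33.59 + 3.24x.
Set SMC = demand: 33.59 + 3.24x = 248.50 - 2.92x → x* = 34.8880.
The loss is the area between SMC and demand from x* to x_m; with linear curves that's a triangle of height MEC(x_m).
DWL = ½ × 9.5539 × 58.8519 = 281.1326.

DWL = $281.13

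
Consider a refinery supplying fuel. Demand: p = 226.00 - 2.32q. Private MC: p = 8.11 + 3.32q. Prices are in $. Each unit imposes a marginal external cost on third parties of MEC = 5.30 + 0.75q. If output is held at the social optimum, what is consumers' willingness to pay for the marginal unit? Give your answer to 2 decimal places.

P = $148.82

Social marginal cost = private MC + MEC = 13.41 + 4.07q.
Set SMC = demand: 13.41 + 4.07q = 226.00 - 2.32q → q* = 33.2692.
Consumer price on the demand curve at q*: 226.00 − 2.32×33.2692 = 148.8155.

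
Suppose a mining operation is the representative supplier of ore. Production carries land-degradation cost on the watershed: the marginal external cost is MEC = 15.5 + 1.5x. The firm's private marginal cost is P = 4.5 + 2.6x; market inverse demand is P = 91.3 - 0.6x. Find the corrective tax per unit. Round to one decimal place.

tax = 38.3 per unit

Social marginal cost = private MC + MEC = 20.0 + 4.1x.
Set SMC = demand: 20.0 + 4.1x = 91.3 - 0.6x → x* = 15.1702.
The Pigouvian tax equals MEC at x*: 15.5 + 1.5×15.1702 = 38.2553.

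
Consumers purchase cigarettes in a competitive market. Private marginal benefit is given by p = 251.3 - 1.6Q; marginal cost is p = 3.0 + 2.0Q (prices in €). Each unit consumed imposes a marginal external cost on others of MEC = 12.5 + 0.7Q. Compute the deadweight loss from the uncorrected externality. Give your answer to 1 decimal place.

DWL = €429.6

Market equilibrium (private): 3.0 + 2.0Q = 251.3 - 1.6Q → Q_m = 68.9722.
Social marginal benefit = demand − MEC = 238.8 - 2.3Q.
Set SMB = MC: 238.8 - 2.3Q = 3.0 + 2.0Q → Q* = 54.8372.
The loss is the area between SMB and MC from Q* to Q_m; with linear curves that's a triangle of height MEC(Q_m).
DWL = ½ × 14.1350 × 60.7806 = 429.5669.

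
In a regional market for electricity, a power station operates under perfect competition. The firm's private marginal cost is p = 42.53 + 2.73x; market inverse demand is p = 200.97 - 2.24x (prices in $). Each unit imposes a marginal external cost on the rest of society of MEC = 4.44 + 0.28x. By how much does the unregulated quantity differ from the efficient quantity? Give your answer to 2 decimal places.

Market equilibrium (private): 42.53 + 2.73x = 200.97 - 2.24x → x_m = 31.8793.
Social marginal cost = private MC + MEC = 46.97 + 3.01x.
Set SMC = demand: 46.97 + 3.01x = 200.97 - 2.24x → x* = 29.3333.
Gap = |31.8793 − 29.3333| = 2.5460.

2.55 units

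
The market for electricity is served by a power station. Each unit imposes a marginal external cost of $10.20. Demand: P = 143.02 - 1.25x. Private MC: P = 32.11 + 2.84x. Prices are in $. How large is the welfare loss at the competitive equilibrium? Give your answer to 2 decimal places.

Market equilibrium (private): 32.11 + 2.84x = 143.02 - 1.25x → x_m = 27.1174.
Social marginal cost = private MC + MEC = 42.31 + 2.84x.
Set SMC = demand: 42.31 + 2.84x = 143.02 - 1.25x → x* = 24.6235.
Height of the DWL triangle at x_m is SMC(x_m) − demand(x_m) = MEC(x_m) = 10.2000.
DWL = ½ × 2.4939 × 10.2000 = 12.7189.

DWL = $12.72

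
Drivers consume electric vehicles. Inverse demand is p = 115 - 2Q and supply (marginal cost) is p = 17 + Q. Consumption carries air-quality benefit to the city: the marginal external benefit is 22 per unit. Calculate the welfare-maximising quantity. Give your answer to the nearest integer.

Social marginal benefit = demand + MEB = 137 - 2Q.
Set SMB = MC: 137 - 2Q = 17 + Q → Q* = 40.0000.

Q* = 40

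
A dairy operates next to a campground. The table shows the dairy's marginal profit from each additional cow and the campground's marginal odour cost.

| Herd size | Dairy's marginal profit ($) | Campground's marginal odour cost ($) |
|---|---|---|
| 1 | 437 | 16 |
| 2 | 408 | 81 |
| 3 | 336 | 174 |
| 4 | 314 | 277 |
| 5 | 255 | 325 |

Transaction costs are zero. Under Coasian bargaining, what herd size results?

4

Bargaining reaches the level where marginal profit last exceeds marginal odour cost.
That holds through level 4 (314 ≥ 277) but not at 5 (255 < 325).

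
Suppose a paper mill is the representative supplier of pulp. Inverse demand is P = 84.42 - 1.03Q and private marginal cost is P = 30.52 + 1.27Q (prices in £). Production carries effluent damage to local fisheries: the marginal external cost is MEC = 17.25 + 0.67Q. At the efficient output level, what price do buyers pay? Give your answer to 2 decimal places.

P = £71.71

Social marginal cost = private MC + MEC = 47.77 + 1.94Q.
Set SMC = demand: 47.77 + 1.94Q = 84.42 - 1.03Q → Q* = 12.3401.
Consumer price on the demand curve at Q*: 84.42 − 1.03×12.3401 = 71.7097.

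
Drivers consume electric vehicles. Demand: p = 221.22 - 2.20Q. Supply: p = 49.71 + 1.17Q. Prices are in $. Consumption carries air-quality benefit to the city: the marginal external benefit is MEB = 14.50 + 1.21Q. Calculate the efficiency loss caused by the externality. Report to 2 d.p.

DWL = $1339.88

Market equilibrium (private): 49.71 + 1.17Q = 221.22 - 2.20Q → Q_m = 50.8932.
Social marginal benefit = demand + MEB = 235.72 - 0.99Q.
Set SMB = MC: 235.72 - 0.99Q = 49.71 + 1.17Q → Q* = 86.1157.
The loss is the area between SMB and MC from Q* to Q_m; with linear curves that's a triangle of height MEB(Q_m).
DWL = ½ × 35.2225 × 76.0807 = 1339.8762.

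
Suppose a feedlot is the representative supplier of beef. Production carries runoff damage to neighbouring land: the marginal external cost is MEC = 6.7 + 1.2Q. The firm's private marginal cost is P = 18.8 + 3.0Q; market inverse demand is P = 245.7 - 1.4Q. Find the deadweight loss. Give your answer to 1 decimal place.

DWL = 420.0

Market equilibrium (private): 18.8 + 3.0Q = 245.7 - 1.4Q → Q_m = 51.5682.
Social marginal cost = private MC + MEC = 25.5 + 4.2Q.
Set SMC = demand: 25.5 + 4.2Q = 245.7 - 1.4Q → Q* = 39.3214.
Height of the DWL triangle at Q_m is SMC(Q_m) − demand(Q_m) = MEC(Q_m) = 68.5818.
DWL = ½ × 12.2468 × 68.5818 = 419.9538.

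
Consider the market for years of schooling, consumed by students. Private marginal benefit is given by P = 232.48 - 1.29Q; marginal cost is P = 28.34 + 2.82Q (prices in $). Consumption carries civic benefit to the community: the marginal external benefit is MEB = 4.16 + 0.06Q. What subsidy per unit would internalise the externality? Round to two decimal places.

subsidy = $7.25 per unit

Social marginal benefit = demand + MEB = 236.64 - 1.23Q.
Set SMB = MC: 236.64 - 1.23Q = 28.34 + 2.82Q → Q* = 51.4321.
The Pigouvian subsidy equals MEB at Q*: 4.16 + 0.06×51.4321 = 7.2459.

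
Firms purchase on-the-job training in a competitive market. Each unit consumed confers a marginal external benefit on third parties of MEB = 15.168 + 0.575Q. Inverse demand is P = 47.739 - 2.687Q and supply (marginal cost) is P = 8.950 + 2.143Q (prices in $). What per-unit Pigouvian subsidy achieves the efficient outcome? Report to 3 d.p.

Social marginal benefit = demand + MEB = 62.907 - 2.112Q.
Set SMB = MC: 62.907 - 2.112Q = 8.950 + 2.143Q → Q* = 12.6808.
The Pigouvian subsidy equals MEB at Q*: 15.168 + 0.575×12.6808 = 22.4595.

subsidy = $22.459 per unit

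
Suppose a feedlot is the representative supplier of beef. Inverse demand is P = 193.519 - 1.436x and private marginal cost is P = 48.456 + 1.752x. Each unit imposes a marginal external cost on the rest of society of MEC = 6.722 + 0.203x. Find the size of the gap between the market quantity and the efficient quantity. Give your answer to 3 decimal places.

Market equilibrium (private): 48.456 + 1.752x = 193.519 - 1.436x → x_m = 45.5028.
Social marginal cost = private MC + MEC = 55.178 + 1.955x.
Set SMC = demand: 55.178 + 1.955x = 193.519 - 1.436x → x* = 40.7965.
Gap = |45.5028 − 40.7965| = 4.7063.

4.706 units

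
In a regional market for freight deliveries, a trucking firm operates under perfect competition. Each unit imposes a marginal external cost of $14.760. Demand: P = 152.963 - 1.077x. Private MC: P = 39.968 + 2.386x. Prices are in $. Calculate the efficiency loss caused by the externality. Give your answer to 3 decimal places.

DWL = $31.455

Market equilibrium (private): 39.968 + 2.386x = 152.963 - 1.077x → x_m = 32.6292.
Social marginal cost = private MC + MEC = 54.728 + 2.386x.
Set SMC = demand: 54.728 + 2.386x = 152.963 - 1.077x → x* = 28.3670.
The welfare-loss triangle has base |x_m − x*| and height MEC(x_m) (the vertical gap between SMC and demand is zero at x* and MEC at x_m).
DWL = ½ × 4.2622 × 14.7600 = 31.4550.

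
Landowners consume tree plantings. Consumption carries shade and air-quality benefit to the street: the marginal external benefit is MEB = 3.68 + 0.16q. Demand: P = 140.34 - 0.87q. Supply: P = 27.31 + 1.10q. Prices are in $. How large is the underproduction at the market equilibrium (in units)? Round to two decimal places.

7.11 units

Market equilibrium (private): 27.31 + 1.10q = 140.34 - 0.87q → q_m = 57.3756.
Social marginal benefit = demand + MEB = 144.02 - 0.71q.
Set SMB = MC: 144.02 - 0.71q = 27.31 + 1.10q → q* = 64.4807.
Gap = |57.3756 − 64.4807| = 7.1051.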